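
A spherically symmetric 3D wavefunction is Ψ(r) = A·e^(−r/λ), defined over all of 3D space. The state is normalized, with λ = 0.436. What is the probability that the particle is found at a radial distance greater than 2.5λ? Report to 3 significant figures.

P ≈ 0.125

Integrate the radial probability density 4πr²|Ψ|² over r > 2.5λ.
A² is fixed by ∫₀^∞ 4πr²|Ψ|² dr = 1, i.e. A² = (π·λ^3)^(−1).
Let u = r/λ; then A², 4π and the length scale all cancel, so P = ∫_{2.5}^{∞} u^2·e^(-2·u) du ÷ ∫_{0}^{∞} u^2·e^(-2·u) du.
With ∫ u^2·e^(-2·u) du = -(2·u^2 + 2·u + 1)·e^(-2·u)/4 + C, the region integral is 37·e^(-5)/8 and the full one is 1/4.
Taking the ratio yields P = 0.1247.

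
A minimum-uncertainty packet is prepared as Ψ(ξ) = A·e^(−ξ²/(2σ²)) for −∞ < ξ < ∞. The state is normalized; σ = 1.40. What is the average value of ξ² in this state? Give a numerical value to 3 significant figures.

⟨ξ²⟩ = ∫ ξ^2 |Ψ|² dξ over the full domain.
With ∫_{−∞}^{∞} ξ^(2m) e^(−αξ²) dξ = (2m−1)!!·√π / (2^m α^(m+1/2)), the ratio of the moment integral to the normalization integral gives ⟨ξ²⟩ = σ^2/2.
With σ = 1.40, ⟨ξ^2⟩ = 0.9800.

⟨ξ^2⟩ ≈ 0.980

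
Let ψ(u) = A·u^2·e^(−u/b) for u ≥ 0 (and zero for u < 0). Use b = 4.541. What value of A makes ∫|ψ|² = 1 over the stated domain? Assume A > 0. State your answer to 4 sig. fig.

Normalization requires ∫|ψ|² du = 1, integrated from 0 to ∞.
With ∫₀^∞ u^4 e^(−αu) du = 4!/α^5, the integral (without the A² prefactor) comes out to 3·b^5/4.
So A² = (3·b^5/4)^(−1).
With b = 4.541: A² = 0.00069053 and A = 0.026278.

A ≈ 0.02628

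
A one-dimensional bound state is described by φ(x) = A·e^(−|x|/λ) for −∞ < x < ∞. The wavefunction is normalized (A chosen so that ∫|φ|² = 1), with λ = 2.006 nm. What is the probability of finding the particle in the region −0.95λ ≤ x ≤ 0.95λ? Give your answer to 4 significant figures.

P ≈ 0.8504

The probability is P = ∫ |φ|² dx over [−0.95λ, 0.95λ].
The normalization integral ∫|φ|²dx over the whole domain equals λ·A², and A² cancels in the ratio.
By symmetry take twice the x ≥ 0 contribution in numerator and denominator; the 2's cancel. In terms of u = x/λ (A² and the length scale cancel between numerator and denominator), P = [∫_{0}^{0.95} e^(-2·u) du] / [∫_{0}^{∞} e^(-2·u) du].
With ∫ e^(-2·u) du = -e^(-2·u)/2 + C, the region integral is 1/2 - e^(-19/10)/2 and the full one is 1/2.
This works out to P = 0.85043.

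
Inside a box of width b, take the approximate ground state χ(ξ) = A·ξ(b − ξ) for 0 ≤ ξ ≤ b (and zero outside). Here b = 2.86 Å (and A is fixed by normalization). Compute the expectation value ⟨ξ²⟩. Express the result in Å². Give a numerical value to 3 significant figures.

⟨ξ^2⟩ ≈ 2.34 Å^2

The expectation value is the |χ|²-weighted average of ξ^2: ∫ ξ^2|χ|² dξ.
Expanding the polynomial and integrating term by term, evaluating both integrals, ⟨ξ²⟩ = 2·b^2/7.
Putting b = 2.86 gives 2.337.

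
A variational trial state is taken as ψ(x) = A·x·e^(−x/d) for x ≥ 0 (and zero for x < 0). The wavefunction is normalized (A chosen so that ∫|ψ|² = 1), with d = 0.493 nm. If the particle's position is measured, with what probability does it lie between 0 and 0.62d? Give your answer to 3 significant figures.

|ψ|² is the probability density, so P = ∫_{0}^{0.62d} |ψ|² dx.
With A² fixed by ∫|ψ|² = 1, i.e. A² = (d^3/4)^(−1), substitute and integrate.
Let u = x/d; then A² and the length scale cancel, so P = ∫_{0}^{0.62} u^2·e^(-2·u) du ÷ ∫_{0}^{∞} u^2·e^(-2·u) du.
With ∫ u^2·e^(-2·u) du = -(2·u^2 + 2·u + 1)·e^(-2·u)/4 + C, the region integral is 1/4 - 3761·e^(-31/25)/5000 and the full one is 1/4.
Taking the ratio, P = 0.1293.

P ≈ 0.129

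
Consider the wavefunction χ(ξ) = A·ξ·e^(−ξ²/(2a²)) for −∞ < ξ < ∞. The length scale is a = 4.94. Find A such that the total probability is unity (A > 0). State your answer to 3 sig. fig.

A ≈ 0.0967

The normalization condition is ∫|χ|² dξ = 1 from −∞ to ∞.
Using the Gaussian integral ∫_{−∞}^{∞} e^(−αξ²) dξ = √(π/α), the integral (without the A² prefactor) comes out to √(π)·a^3/2.
Setting this equal to 1 gives A² = 1/(√(π)·a^3/2).
With a = 4.94: A² = 0.009360 and A = 0.09675.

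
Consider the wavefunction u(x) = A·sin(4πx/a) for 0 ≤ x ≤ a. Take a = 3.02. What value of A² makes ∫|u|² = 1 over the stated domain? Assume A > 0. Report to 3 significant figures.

Normalization requires ∫|u|² dx = 1, integrated from 0 to a.
The integral (without the A² prefactor) comes out to a/2.
So A² = (a/2)^(−1).
Plugging in a = 3.02 yields A = 0.8138.

A^2 ≈ 0.662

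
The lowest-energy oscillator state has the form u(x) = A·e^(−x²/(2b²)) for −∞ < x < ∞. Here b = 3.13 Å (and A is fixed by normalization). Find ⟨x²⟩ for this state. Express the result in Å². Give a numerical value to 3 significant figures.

⟨x^2⟩ ≈ 4.90 Å^2

By definition ⟨x²⟩ = ∫ x^2 |u(x)|² dx.
Evaluating both integrals, ⟨x²⟩ = b^2/2.
With b = 3.13, ⟨x^2⟩ = 4.898.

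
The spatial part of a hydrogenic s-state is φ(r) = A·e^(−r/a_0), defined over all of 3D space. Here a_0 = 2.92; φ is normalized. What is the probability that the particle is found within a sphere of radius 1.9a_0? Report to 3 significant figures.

P = ∫ |φ|² 4πr² dr over r ≤ 1.9a_0.
Normalization gives A² = 1/(π·a_0^3).
Substituting u = r/a_0, A², 4π and the length scale all cancel in the ratio: P = ∫_{0}^{1.9} u^2·e^(-2·u) du / ∫_{0}^{∞} u^2·e^(-2·u) du.
With ∫ u^2·e^(-2·u) du = -(2·u^2 + 2·u + 1)·e^(-2·u)/4 + C, the region integral is 1/4 - 601·e^(-19/5)/200 and the full one is 1/4.
This evaluates to P = 0.7311.

P ≈ 0.731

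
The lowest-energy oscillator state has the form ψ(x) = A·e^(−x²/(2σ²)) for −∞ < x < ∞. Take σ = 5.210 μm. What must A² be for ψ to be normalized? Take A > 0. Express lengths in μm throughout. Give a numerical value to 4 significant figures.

A^2 ≈ 0.1083 μm^(-1)

We need A² ∫|f|² dx = 1, taking the integral from −∞ to ∞.
The integral (without the A² prefactor) comes out to √(π)·σ.
Hence A² = 1/[√(π)·σ].
Substituting σ = 5.210 gives A² = 0.10829, so A = 0.32907.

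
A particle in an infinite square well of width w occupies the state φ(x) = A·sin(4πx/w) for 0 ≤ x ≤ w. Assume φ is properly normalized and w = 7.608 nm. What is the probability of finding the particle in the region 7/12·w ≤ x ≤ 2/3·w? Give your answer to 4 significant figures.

P ≈ 0.1522

The probability is P = ∫ |φ|² dx over [7/12·w, 2/3·w].
Since A² = 1/(w/2), this is the region integral divided by the full normalization integral.
In terms of u = x/w (A² and the length scale cancel between numerator and denominator), P = [∫_{7/12}^{2/3} sin(4·π·u)^2 du] / [∫_{0}^{1} sin(4·π·u)^2 du].
Using ∫ sin(4·π·u)^2 du = u/2 - sin(4·π·u)·cos(4·π·u)/(8·π), the numerator is √(3)/(16·π) + 1/24 and the denominator is 1/2.
Evaluating gives P = (√(3)/8 + π/12)/π.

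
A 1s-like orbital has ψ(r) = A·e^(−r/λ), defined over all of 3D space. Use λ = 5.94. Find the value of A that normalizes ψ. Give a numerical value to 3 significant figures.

The normalization condition is ∫|ψ|² 4πr² dr = 1 from 0 to ∞.
(Spherical symmetry: dV = 4πr² dr.)
The integral (without the A² prefactor) comes out to π·λ^3.
So A² = (π·λ^3)^(−1).
Plugging in λ = 5.94 yields A = 0.03897.

A ≈ 0.0390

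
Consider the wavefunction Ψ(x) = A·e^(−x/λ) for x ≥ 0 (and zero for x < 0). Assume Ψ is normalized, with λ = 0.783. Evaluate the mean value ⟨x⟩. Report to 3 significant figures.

The expectation value is the |Ψ|²-weighted average of x: ∫ x|Ψ|² dx.
With ∫₀^∞ x^1 e^(−αx) dx = 1!/α^2, since the A² factors cancel between numerator and denominator, ⟨x⟩ = λ/2.
Putting λ = 0.783 gives 0.3915.

⟨x⟩ ≈ 0.392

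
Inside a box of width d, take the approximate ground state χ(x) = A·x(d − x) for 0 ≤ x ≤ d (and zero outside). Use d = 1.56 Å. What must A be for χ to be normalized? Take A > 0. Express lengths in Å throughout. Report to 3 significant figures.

A ≈ 1.80 Å^(-5/2)

The normalization condition is ∫|χ|² dx = 1 from 0 to d.
Expanding the polynomial and integrating term by term, carrying out the integral gives A² · d^5/30.
With d = 1.56: A² = 3.247 and A = 1.802.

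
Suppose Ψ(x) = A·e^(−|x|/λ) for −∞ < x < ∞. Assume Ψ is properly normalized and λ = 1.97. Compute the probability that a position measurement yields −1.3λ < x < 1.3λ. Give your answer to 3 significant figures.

P ≈ 0.926

The probability is P = ∫ |Ψ|² dx over [−1.3λ, 1.3λ].
Since A² = 1/(λ), this is the region integral divided by the full normalization integral.
By symmetry take twice the x ≥ 0 contribution in numerator and denominator; the 2's cancel. Substituting u = x/λ, A² and the length scale cancel in the ratio: P = ∫_{0}^{1.3} e^(-2·u) du / ∫_{0}^{∞} e^(-2·u) du.
With ∫ e^(-2·u) du = -e^(-2·u)/2 + C, the region integral is 1/2 - e^(-13/5)/2 and the full one is 1/2.
Evaluating gives P = 0.9257.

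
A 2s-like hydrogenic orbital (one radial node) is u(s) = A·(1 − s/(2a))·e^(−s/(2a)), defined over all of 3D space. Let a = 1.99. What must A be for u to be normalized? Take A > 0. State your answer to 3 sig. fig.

A ≈ 0.0711

Require ∫ |u|² 4πs² ds = 1 over the whole domain.
∫|u|² 4πs² ds = A²·(8·π·a^3).
With a = 1.99: A² = 0.005049 and A = 0.07106.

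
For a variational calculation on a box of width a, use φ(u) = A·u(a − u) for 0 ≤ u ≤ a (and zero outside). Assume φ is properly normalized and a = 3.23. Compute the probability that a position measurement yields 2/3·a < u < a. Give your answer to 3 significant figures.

P ≈ 0.210

The probability is P = ∫ |φ|² du over [2/3·a, a].
The normalization integral ∫|φ|²du over the whole domain equals a^5/30·A², and A² cancels in the ratio.
In terms of t = u/a (A² and the length scale cancel between numerator and denominator), P = [∫_{2/3}^{1} t^2·(1 - t)^2 dt] / [∫_{0}^{1} t^2·(1 - t)^2 dt].
Using ∫ t^2·(1 - t)^2 dt = t^3·(6·t^2 - 15·t + 10)/30, the numerator is 17/2430 and the denominator is 1/30.
Taking the ratio, P = 17/81.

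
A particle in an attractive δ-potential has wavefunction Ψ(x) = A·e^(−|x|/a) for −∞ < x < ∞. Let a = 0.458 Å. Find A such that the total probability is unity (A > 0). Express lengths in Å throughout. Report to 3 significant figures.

A ≈ 1.48 Å^(-1/2)

Normalization requires ∫|Ψ|² dx = 1, integrated from −∞ to ∞.
Recall ∫₀^∞ x^m e^(−x/β) dx = m!·β^(m+1), ∫|Ψ|² dx = A²·(a).
Hence A² = 1/[a].
With a = 0.458: A² = 2.183 and A = 1.478.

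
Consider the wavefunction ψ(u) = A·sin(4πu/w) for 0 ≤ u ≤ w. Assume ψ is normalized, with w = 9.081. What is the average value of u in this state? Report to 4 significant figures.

⟨u⟩ = ∫ u |ψ|² du over the full domain.
Since the A² factors cancel between numerator and denominator, ⟨u⟩ = w/2.
Putting w = 9.081 gives 4.5405.

⟨u⟩ ≈ 4.541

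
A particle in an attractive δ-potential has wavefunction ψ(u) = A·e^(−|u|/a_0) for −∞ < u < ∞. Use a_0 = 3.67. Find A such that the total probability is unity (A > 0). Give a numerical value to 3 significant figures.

Normalization requires ∫|ψ|² du = 1, integrated from −∞ to ∞.
The integral (without the A² prefactor) comes out to a_0.
Setting this equal to 1 gives A² = 1/(a_0).
With a_0 = 3.67: A² = 0.2725 and A = 0.5220.

A ≈ 0.522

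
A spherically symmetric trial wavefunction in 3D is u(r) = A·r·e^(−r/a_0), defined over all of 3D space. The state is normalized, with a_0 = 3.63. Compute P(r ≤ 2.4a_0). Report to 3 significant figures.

Integrate the radial probability density 4πr²|u|² over r ≤ 2.4a_0.
The full normalization integral is A²·[3·π·a_0^5] = 1, fixing A².
Substituting t = r/a_0, A², 4π and the length scale all cancel in the ratio: P = ∫_{0}^{2.4} t^4·e^(-2·t) dt / ∫_{0}^{∞} t^4·e^(-2·t) dt.
With ∫ t^4·e^(-2·t) dt = -(t^4/2 + t^3 + 3·t^2/2 + 3·t/2 + 3/4)·e^(-2·t) + C, the region integral is ≈ 0.39281 and the full one is 3/4.
The region integral divided by the full integral gives P = 0.5237.

P ≈ 0.524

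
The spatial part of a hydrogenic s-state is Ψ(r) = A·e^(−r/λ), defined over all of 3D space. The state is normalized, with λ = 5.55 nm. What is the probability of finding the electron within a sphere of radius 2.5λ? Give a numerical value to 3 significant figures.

P = ∫ |Ψ|² 4πr² dr over r ≤ 2.5λ.
A² is fixed by ∫₀^∞ 4πr²|Ψ|² dr = 1, i.e. A² = (π·λ^3)^(−1).
Let u = r/λ; then A², 4π and the length scale all cancel, so P = ∫_{0}^{2.5} u^2·e^(-2·u) du ÷ ∫_{0}^{∞} u^2·e^(-2·u) du.
Using ∫ u^2·e^(-2·u) du = -(2·u^2 + 2·u + 1)·e^(-2·u)/4, the numerator is 1/4 - 37·e^(-5)/8 and the denominator is 1/4.
Taking the ratio yields P = 0.8753.

P ≈ 0.875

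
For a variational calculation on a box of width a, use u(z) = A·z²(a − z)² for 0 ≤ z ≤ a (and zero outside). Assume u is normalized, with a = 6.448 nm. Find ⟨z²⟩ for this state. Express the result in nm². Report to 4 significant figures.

⟨z^2⟩ ≈ 11.34 nm^2

By definition ⟨z²⟩ = ∫ z^2 |u(z)|² dz.
Expanding the polynomial and integrating term by term, evaluating both integrals, ⟨z²⟩ = 3·a^2/11.
Putting a = 6.448 gives 11.339.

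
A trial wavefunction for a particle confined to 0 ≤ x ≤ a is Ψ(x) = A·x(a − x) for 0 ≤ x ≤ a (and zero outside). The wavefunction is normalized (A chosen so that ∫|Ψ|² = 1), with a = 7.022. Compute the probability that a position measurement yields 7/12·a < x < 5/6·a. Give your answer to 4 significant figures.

|Ψ|² is the probability density, so P = ∫_{7/12·a}^{5/6·a} |Ψ|² dx.
With A² fixed by ∫|Ψ|² = 1, i.e. A² = (a^5/30)^(−1), substitute and integrate.
Let u = x/a; then A² and the length scale cancel, so P = ∫_{7/12}^{5/6} u^2·(1 - u)^2 du ÷ ∫_{0}^{1} u^2·(1 - u)^2 du.
An antiderivative of u^2·(1 - u)^2 is u^3·(6·u^2 - 15·u + 10)/30; evaluating from 7/12 to 5/6 gives ≈ 0.0103709, while the full integral is 1/30.
The result is P = 0.31113.

P ≈ 0.3111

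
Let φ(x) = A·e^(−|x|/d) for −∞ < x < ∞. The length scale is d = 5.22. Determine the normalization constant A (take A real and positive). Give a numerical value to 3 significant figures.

Normalization requires ∫|φ|² dx = 1, integrated from −∞ to ∞.
With ∫₀^∞ x^0 e^(−αx) dx = 0!/α^1, ∫|φ|² dx = A²·(d).
Plugging in d = 5.22 yields A = 0.4377.

A ≈ 0.438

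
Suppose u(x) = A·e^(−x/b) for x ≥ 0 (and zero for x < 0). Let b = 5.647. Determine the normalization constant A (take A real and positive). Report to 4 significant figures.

A ≈ 0.5951

Require ∫ |u|² dx = 1 over the whole domain.
Recall ∫₀^∞ x^m e^(−x/β) dx = m!·β^(m+1), with u = A·e^(−x/b), the integral evaluates to A²·[b/2].
Hence A² = 1/[b/2].
Plugging in b = 5.647 yields A = 0.59512.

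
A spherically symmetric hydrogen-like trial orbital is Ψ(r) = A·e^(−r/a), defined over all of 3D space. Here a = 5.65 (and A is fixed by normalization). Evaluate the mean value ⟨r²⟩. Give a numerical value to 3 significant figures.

⟨r^2⟩ ≈ 95.8

The expectation value is the |Ψ|²-weighted average of r^2: ∫ r^2|Ψ|² 4πr² dr.
Evaluating both integrals, ⟨r²⟩ = 3·a^2.
With a = 5.65, ⟨r^2⟩ = 95.77.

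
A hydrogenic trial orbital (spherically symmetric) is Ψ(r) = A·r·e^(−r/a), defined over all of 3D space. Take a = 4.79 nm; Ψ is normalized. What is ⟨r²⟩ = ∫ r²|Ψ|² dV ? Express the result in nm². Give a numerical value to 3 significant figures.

⟨r²⟩ = ∫ r^2 |Ψ|² 4πr² dr over the full domain.
Evaluating both integrals, ⟨r²⟩ = 15·a^2/2.
Putting a = 4.79 gives 172.1.

⟨r^2⟩ ≈ 172 nm^2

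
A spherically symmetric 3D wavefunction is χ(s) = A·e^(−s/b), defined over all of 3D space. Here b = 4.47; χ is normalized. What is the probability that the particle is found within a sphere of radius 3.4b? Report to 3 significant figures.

P ≈ 0.966

P = ∫ |χ|² 4πs² ds over s ≤ 3.4b.
A² is fixed by ∫₀^∞ 4πs²|χ|² ds = 1, i.e. A² = (π·b^3)^(−1).
Substituting u = s/b, A², 4π and the length scale all cancel in the ratio: P = ∫_{0}^{3.4} u^2·e^(-2·u) du / ∫_{0}^{∞} u^2·e^(-2·u) du.
With ∫ u^2·e^(-2·u) du = -(2·u^2 + 2·u + 1)·e^(-2·u)/4 + C, the region integral is 1/4 - 773·e^(-34/5)/100 and the full one is 1/4.
The region integral divided by the full integral gives P = 0.9656.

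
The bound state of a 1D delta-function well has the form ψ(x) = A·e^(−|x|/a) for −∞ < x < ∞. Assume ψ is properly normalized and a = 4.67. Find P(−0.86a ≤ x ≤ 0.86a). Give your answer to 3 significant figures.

P ≈ 0.821

The probability is P = ∫ |ψ|² dx over [−0.86a, 0.86a].
The normalization integral ∫|ψ|²dx over the whole domain equals a·A², and A² cancels in the ratio.
By symmetry take twice the x ≥ 0 contribution in numerator and denominator; the 2's cancel. In terms of u = x/a (A² and the length scale cancel between numerator and denominator), P = [∫_{0}^{0.86} e^(-2·u) du] / [∫_{0}^{∞} e^(-2·u) du].
With ∫ e^(-2·u) du = -e^(-2·u)/2 + C, the region integral is 1/2 - e^(-43/25)/2 and the full one is 1/2.
Evaluating gives P = 0.8209.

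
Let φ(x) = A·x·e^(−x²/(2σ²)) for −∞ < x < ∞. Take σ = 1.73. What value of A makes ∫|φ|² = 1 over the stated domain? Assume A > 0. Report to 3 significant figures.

The normalization condition is ∫|φ|² dx = 1 from −∞ to ∞.
Differentiating ∫e^(−αx²) dx = √(π/α) under α to get the higher moments, ∫|φ|² dx = A²·(√(π)·σ^3/2).
Hence A² = 1/[√(π)·σ^3/2].
Plugging in σ = 1.73 yields A = 0.4668.

A ≈ 0.467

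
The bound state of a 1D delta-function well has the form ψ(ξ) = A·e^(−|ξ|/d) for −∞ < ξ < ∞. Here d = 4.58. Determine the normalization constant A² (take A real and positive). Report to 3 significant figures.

The normalization condition is ∫|ψ|² dξ = 1 from −∞ to ∞.
With ∫₀^∞ ξ^0 e^(−αξ) dξ = 0!/α^1, with ψ = A·e^(−|ξ|/d), the integral evaluates to A²·[d].
Hence A² = 1/[d].
Plugging in d = 4.58 yields A = 0.4673.

A^2 ≈ 0.218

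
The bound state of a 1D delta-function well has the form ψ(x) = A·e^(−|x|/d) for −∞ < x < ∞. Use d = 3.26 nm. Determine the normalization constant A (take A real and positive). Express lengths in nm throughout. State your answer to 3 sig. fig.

We need A² ∫|f|² dx = 1, taking the integral from −∞ to ∞.
Carrying out the integral gives A² · d.
Setting this equal to 1 gives A² = 1/(d).
Plugging in d = 3.26 yields A = 0.5538.

A ≈ 0.554 nm^(-1/2)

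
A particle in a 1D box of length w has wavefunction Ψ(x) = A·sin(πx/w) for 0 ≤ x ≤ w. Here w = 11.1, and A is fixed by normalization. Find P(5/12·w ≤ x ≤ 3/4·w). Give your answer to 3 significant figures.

P ≈ 0.572

P = ∫_{5/12·w}^{3/4·w} |Ψ(x)|² dx.
The normalization integral ∫|Ψ|²dx over the whole domain equals w/2·A², and A² cancels in the ratio.
In terms of u = x/w (A² and the length scale cancel between numerator and denominator), P = [∫_{5/12}^{3/4} sin(π·u)^2 du] / [∫_{0}^{1} sin(π·u)^2 du].
Using ∫ sin(π·u)^2 du = u/2 - sin(2·π·u)/(4·π), the numerator is 3/(8·π) + 1/6 and the denominator is 1/2.
Taking the ratio, P = (9 + 4·π)/(12·π).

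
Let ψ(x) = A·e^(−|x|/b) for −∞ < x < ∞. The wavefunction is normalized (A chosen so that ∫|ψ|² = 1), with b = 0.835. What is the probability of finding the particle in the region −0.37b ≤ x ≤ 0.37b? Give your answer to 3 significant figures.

The probability is P = ∫ |ψ|² dx over [−0.37b, 0.37b].
Since A² = 1/(b), this is the region integral divided by the full normalization integral.
Both integrals are even about x = 0, so only the x ≥ 0 halves are needed (the factors of 2 cancel). Substituting u = x/b, A² and the length scale cancel in the ratio: P = ∫_{0}^{0.37} e^(-2·u) du / ∫_{0}^{∞} e^(-2·u) du.
An antiderivative of e^(-2·u) is -e^(-2·u)/2; evaluating from 0 to 0.37 gives 1/2 - e^(-37/50)/2, while the full integral is 1/2.
This works out to P = 0.5229.

P ≈ 0.523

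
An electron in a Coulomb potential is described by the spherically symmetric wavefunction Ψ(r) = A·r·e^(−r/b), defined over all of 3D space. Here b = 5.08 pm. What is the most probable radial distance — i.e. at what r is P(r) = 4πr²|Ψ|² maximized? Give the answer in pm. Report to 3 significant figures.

r ≈ 10.2 pm

Set d/dr [P(r) = 4πr²|Ψ|²] = 0 and solve for r > 0.
This gives r = 2·b.
With b = 5.08, the most probable radial distance is 10.16 pm.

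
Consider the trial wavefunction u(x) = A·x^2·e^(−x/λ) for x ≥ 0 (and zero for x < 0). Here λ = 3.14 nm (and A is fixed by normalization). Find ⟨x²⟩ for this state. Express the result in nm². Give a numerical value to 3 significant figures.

By definition ⟨x²⟩ = ∫ x^2 |u(x)|² dx.
Evaluating both integrals, ⟨x²⟩ = 15·λ^2/2.
Putting λ = 3.14 gives 73.95.

⟨x^2⟩ ≈ 73.9 nm^2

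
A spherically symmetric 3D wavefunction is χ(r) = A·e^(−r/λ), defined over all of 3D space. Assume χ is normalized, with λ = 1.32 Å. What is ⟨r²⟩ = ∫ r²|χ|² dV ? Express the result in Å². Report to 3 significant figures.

The expectation value is the |χ|²-weighted average of r^2: ∫ r^2|χ|² 4πr² dr.
The ratio of the moment integral to the normalization integral gives ⟨r²⟩ = 3·λ^2.
Putting λ = 1.32 gives 5.227.

⟨r^2⟩ ≈ 5.23 Å^2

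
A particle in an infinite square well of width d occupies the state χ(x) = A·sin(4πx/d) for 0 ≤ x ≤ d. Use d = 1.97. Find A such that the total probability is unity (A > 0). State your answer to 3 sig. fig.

Require ∫ |χ|² dx = 1 over the whole domain.
∫|χ|² dx = A²·(d/2).
With d = 1.97: A² = 1.015 and A = 1.008.

A ≈ 1.01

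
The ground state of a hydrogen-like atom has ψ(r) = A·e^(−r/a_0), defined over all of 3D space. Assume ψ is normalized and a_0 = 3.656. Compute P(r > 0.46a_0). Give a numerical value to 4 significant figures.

Integrate the radial probability density 4πr²|ψ|² over r > 0.46a_0.
The full normalization integral is A²·[π·a_0^3] = 1, fixing A².
Let u = r/a_0; then A², 4π and the length scale all cancel, so P = ∫_{0.46}^{∞} u^2·e^(-2·u) du ÷ ∫_{0}^{∞} u^2·e^(-2·u) du.
With ∫ u^2·e^(-2·u) du = -(2·u^2 + 2·u + 1)·e^(-2·u)/4 + C, the region integral is 2929·e^(-23/25)/5000 and the full one is 1/4.
Taking the ratio yields P = 0.93381.

P ≈ 0.9338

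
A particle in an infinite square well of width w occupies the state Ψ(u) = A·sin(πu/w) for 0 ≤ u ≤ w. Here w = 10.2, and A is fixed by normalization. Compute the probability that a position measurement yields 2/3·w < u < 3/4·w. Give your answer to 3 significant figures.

|Ψ|² is the probability density, so P = ∫_{2/3·w}^{3/4·w} |Ψ|² du.
The normalization integral ∫|Ψ|²du over the whole domain equals w/2·A², and A² cancels in the ratio.
Substituting t = u/w, A² and the length scale cancel in the ratio: P = ∫_{2/3}^{3/4} sin(π·t)^2 dt / ∫_{0}^{1} sin(π·t)^2 dt.
With ∫ sin(π·t)^2 dt = t/2 - sin(2·π·t)/(4·π) + C, the region integral is -√(3)/(8·π) + 1/24 + 1/(4·π) and the full one is 1/2.
This works out to P = (-3·√(3) + π + 6)/(12·π).

P ≈ 0.105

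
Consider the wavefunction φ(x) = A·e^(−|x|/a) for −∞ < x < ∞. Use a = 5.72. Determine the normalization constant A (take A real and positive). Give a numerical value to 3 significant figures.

The normalization condition is ∫|φ|² dx = 1 from −∞ to ∞.
Recall ∫₀^∞ x^m e^(−x/β) dx = m!·β^(m+1), with φ = A·e^(−|x|/a), the integral evaluates to A²·[a].
Setting this equal to 1 gives A² = 1/(a).
Plugging in a = 5.72 yields A = 0.4181.

A ≈ 0.418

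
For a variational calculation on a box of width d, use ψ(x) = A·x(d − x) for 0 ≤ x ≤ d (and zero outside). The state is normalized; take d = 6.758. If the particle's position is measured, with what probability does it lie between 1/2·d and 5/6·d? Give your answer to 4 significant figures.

The probability is P = ∫ |ψ|² dx over [1/2·d, 5/6·d].
With A² fixed by ∫|ψ|² = 1, i.e. A² = (d^5/30)^(−1), substitute and integrate.
In terms of u = x/d (A² and the length scale cancel between numerator and denominator), P = [∫_{1/2}^{5/6} u^2·(1 - u)^2 du] / [∫_{0}^{1} u^2·(1 - u)^2 du].
Using ∫ u^2·(1 - u)^2 du = u^3·(6·u^2 - 15·u + 10)/30, the numerator is ≈ 0.0154835 and the denominator is 1/30.
Taking the ratio, P = 301/648.

P ≈ 0.4645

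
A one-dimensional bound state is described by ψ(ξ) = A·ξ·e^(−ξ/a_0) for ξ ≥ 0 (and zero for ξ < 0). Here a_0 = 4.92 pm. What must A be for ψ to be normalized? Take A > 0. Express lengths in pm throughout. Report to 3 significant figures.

Normalization requires ∫|ψ|² dξ = 1, integrated from 0 to ∞.
Carrying out the integral gives A² · a_0^3/4.
Setting this equal to 1 gives A² = 1/(a_0^3/4).
With a_0 = 4.92: A² = 0.03359 and A = 0.1833.

A ≈ 0.183 pm^(-3/2)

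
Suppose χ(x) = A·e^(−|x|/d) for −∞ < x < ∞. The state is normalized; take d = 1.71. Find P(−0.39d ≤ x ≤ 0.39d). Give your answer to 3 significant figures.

|χ|² is the probability density, so P = ∫_{−0.39d}^{0.39d} |χ|² dx.
The normalization integral ∫|χ|²dx over the whole domain equals d·A², and A² cancels in the ratio.
By symmetry take twice the x ≥ 0 contribution in numerator and denominator; the 2's cancel. In terms of u = x/d (A² and the length scale cancel between numerator and denominator), P = [∫_{0}^{0.39} e^(-2·u) du] / [∫_{0}^{∞} e^(-2·u) du].
With ∫ e^(-2·u) du = -e^(-2·u)/2 + C, the region integral is 1/2 - e^(-39/50)/2 and the full one is 1/2.
Evaluating gives P = 0.5416.

P ≈ 0.542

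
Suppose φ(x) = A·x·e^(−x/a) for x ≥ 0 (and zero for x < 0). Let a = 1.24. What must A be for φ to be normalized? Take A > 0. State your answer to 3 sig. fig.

A ≈ 1.45

Require ∫ |φ|² dx = 1 over the whole domain.
With φ = A·x·e^(−x/a), the integral evaluates to A²·[a^3/4].
Hence A² = 1/[a^3/4].
Plugging in a = 1.24 yields A = 1.448.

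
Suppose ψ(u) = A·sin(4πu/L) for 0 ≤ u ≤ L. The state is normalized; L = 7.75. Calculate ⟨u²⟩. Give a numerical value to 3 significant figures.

By definition ⟨u²⟩ = ∫ u^2 |ψ(u)|² du.
Since the A² factors cancel between numerator and denominator, ⟨u²⟩ = -L^2/(32·π^2) + L^2/3.
Putting L = 7.75 gives 19.83.

⟨u^2⟩ ≈ 19.8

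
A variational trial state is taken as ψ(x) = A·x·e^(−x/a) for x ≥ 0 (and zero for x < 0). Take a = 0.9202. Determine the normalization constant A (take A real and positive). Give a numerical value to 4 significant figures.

The normalization condition is ∫|ψ|² dx = 1 from 0 to ∞.
The integral (without the A² prefactor) comes out to a^3/4.
Hence A² = 1/[a^3/4].
Plugging in a = 0.9202 yields A = 2.2657.

A ≈ 2.266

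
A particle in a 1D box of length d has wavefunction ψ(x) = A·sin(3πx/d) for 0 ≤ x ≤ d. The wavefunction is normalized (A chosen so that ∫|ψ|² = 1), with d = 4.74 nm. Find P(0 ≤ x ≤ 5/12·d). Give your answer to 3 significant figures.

P = ∫_{0}^{5/12·d} |ψ(x)|² dx.
The normalization integral ∫|ψ|²dx over the whole domain equals d/2·A², and A² cancels in the ratio.
Substituting u = x/d, A² and the length scale cancel in the ratio: P = ∫_{0}^{5/12} sin(3·π·u)^2 du / ∫_{0}^{1} sin(3·π·u)^2 du.
An antiderivative of sin(3·π·u)^2 is u/2 - sin(6·π·u)/(12·π); evaluating from 0 to 5/12 gives 5/24 - 1/(12·π), while the full integral is 1/2.
Evaluating gives P = (-2 + 5·π)/(12·π).

P ≈ 0.364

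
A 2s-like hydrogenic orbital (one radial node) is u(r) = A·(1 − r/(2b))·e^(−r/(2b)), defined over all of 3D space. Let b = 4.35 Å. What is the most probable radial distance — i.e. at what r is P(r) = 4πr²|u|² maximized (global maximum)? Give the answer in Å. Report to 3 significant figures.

r ≈ 22.8 Å

Set d/dr [P(r) = 4πr²|u|²] = 0 and solve for r > 0.
This gives r = b·(√(5) + 3).
With b = 4.35, the most probable radial distance is 22.78 Å.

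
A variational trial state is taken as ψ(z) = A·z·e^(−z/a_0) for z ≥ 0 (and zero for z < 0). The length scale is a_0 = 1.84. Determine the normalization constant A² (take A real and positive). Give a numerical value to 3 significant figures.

We need A² ∫|f|² dz = 1, taking the integral from 0 to ∞.
Using ∫₀^∞ zⁿ e^(−αz) dz = n!/αⁿ⁺¹, with ψ = A·z·e^(−z/a_0), the integral evaluates to A²·[a_0^3/4].
Hence A² = 1/[a_0^3/4].
Substituting a_0 = 1.84 gives A² = 0.6421, so A = 0.8013.

A^2 ≈ 0.642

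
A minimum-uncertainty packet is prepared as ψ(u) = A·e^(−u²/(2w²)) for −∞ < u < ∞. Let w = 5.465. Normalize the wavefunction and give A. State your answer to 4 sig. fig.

A ≈ 0.3213

Require ∫ |ψ|² du = 1 over the whole domain.
With ∫_{−∞}^{∞} u^(2m) e^(−αu²) du = (2m−1)!!·√π / (2^m α^(m+1/2)), with ψ = A·e^(−u²/(2w²)), the integral evaluates to A²·[√(π)·w].
Hence A² = 1/[√(π)·w].
Plugging in w = 5.465 yields A = 0.32130.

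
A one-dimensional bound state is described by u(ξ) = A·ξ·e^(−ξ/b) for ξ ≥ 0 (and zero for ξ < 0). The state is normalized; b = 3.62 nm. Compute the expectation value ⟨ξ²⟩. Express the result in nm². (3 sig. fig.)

The expectation value is the |u|²-weighted average of ξ^2: ∫ ξ^2|u|² dξ.
Since the A² factors cancel between numerator and denominator, ⟨ξ²⟩ = 3·b^2.
Putting b = 3.62 gives 39.31.

⟨ξ^2⟩ ≈ 39.3 nm^2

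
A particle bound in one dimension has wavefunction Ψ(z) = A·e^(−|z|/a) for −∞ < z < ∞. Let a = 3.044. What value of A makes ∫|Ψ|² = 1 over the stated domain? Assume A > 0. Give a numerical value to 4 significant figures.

Require ∫ |Ψ|² dz = 1 over the whole domain.
Using ∫₀^∞ zⁿ e^(−αz) dz = n!/αⁿ⁺¹, carrying out the integral gives A² · a.
Setting this equal to 1 gives A² = 1/(a).
Plugging in a = 3.044 yields A = 0.57316.

A ≈ 0.5732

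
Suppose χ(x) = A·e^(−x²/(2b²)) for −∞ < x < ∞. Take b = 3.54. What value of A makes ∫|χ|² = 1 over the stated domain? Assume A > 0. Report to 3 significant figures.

A ≈ 0.399

The normalization condition is ∫|χ|² dx = 1 from −∞ to ∞.
With ∫_{−∞}^{∞} x^(2m) e^(−αx²) dx = (2m−1)!!·√π / (2^m α^(m+1/2)), ∫|χ|² dx = A²·(√(π)·b).
Setting this equal to 1 gives A² = 1/(√(π)·b).
With b = 3.54: A² = 0.1594 and A = 0.3992.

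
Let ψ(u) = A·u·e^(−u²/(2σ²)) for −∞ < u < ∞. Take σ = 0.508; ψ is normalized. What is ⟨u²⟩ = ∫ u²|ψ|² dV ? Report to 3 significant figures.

⟨u^2⟩ ≈ 0.387

⟨u²⟩ = ∫ u^2 |ψ|² du over the full domain.
The ratio of the moment integral to the normalization integral gives ⟨u²⟩ = 3·σ^2/2.
With σ = 0.508, ⟨u^2⟩ = 0.3871.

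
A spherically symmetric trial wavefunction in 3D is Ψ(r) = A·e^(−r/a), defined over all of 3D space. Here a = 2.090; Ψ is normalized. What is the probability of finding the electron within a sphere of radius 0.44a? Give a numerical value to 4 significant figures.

P ≈ 0.05960

P = ∫ |Ψ|² 4πr² dr over r ≤ 0.44a.
A² is fixed by ∫₀^∞ 4πr²|Ψ|² dr = 1, i.e. A² = (π·a^3)^(−1).
Substituting u = r/a, A², 4π and the length scale all cancel in the ratio: P = ∫_{0}^{0.44} u^2·e^(-2·u) du / ∫_{0}^{∞} u^2·e^(-2·u) du.
An antiderivative of u^2·e^(-2·u) is -(2·u^2 + 2·u + 1)·e^(-2·u)/4; evaluating from 0 to 0.44 gives 1/4 - 1417·e^(-22/25)/2500, while the full integral is 1/4.
Taking the ratio yields P = 0.059604.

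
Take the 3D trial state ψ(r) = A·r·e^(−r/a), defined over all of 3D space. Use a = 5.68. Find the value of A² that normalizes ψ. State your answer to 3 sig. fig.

A^2 ≈ 0.0000179

Normalization requires ∫|ψ|² 4πr² dr = 1, integrated from 0 to ∞.
The angular integral contributes 4π, leaving ∫₀^∞ r²|ψ|² dr.
Using ∫₀^∞ rⁿ e^(−αr) dr = n!/αⁿ⁺¹, with ψ = A·r·e^(−r/a), the integral evaluates to A²·[3·π·a^5].
Plugging in a = 5.68 yields A = 0.004236.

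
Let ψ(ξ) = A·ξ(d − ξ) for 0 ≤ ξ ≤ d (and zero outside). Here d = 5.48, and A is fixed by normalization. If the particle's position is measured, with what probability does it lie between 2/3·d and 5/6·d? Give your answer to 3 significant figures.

P ≈ 0.174

The probability is P = ∫ |ψ|² dξ over [2/3·d, 5/6·d].
The normalization integral ∫|ψ|²dξ over the whole domain equals d^5/30·A², and A² cancels in the ratio.
Substituting u = ξ/d, A² and the length scale cancel in the ratio: P = ∫_{2/3}^{5/6} u^2·(1 - u)^2 du / ∫_{0}^{1} u^2·(1 - u)^2 du.
Using ∫ u^2·(1 - u)^2 du = u^3·(6·u^2 - 15·u + 10)/30, the numerator is ≈ 0.0058128 and the denominator is 1/30.
The result is P = 113/648.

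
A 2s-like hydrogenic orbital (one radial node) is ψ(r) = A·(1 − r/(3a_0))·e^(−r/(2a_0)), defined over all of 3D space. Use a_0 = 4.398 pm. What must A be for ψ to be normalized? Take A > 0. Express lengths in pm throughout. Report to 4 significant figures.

A ≈ 0.03746 pm^(-3/2)

Normalization requires ∫|ψ|² 4πr² dr = 1, integrated from 0 to ∞.
(Spherical symmetry: dV = 4πr² dr.)
With ψ = A·(1 − r/(3a_0))·e^(−r/(2a_0)), the integral evaluates to A²·[8·π·a_0^3/3].
So A² = (8·π·a_0^3/3)^(−1).
Plugging in a_0 = 4.398 yields A = 0.037459.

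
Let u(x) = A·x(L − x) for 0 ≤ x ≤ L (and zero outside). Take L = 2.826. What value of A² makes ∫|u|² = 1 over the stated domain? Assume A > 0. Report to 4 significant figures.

A^2 ≈ 0.1664

The normalization condition is ∫|u|² dx = 1 from 0 to L.
Carrying out the integral gives A² · L^5/30.
With L = 2.826: A² = 0.16644 and A = 0.40797.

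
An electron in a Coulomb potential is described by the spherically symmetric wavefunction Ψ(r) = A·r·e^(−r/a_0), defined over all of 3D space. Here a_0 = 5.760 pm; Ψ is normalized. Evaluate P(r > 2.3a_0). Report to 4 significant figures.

Integrate the radial probability density 4πr²|Ψ|² over r > 2.3a_0.
The full normalization integral is A²·[3·π·a_0^5] = 1, fixing A².
Substituting u = r/a_0, A², 4π and the length scale all cancel in the ratio: P = ∫_{2.3}^{∞} u^4·e^(-2·u) du / ∫_{0}^{∞} u^4·e^(-2·u) du.
Using ∫ u^4·e^(-2·u) du = -(u^4/2 + u^3 + 3·u^2/2 + 3·u/2 + 3/4)·e^(-2·u), the numerator is ≈ 0.384926 and the denominator is 3/4.
This evaluates to P = 0.51323.

P ≈ 0.5132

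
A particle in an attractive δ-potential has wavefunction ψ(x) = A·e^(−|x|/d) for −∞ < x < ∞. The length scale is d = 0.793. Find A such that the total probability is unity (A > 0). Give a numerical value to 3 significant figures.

The normalization condition is ∫|ψ|² dx = 1 from −∞ to ∞.
∫|ψ|² dx = A²·(d).
With d = 0.793: A² = 1.261 and A = 1.123.

A ≈ 1.12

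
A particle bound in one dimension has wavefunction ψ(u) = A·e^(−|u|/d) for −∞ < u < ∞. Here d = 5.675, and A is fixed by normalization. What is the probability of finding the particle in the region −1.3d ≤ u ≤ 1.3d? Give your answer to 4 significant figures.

P = ∫_{−1.3d}^{1.3d} |ψ(u)|² du.
The normalization integral ∫|ψ|²du over the whole domain equals d·A², and A² cancels in the ratio.
By symmetry take twice the u ≥ 0 contribution in numerator and denominator; the 2's cancel. Let t = u/d; then A² and the length scale cancel, so P = ∫_{0}^{1.3} e^(-2·t) dt ÷ ∫_{0}^{∞} e^(-2·t) dt.
An antiderivative of e^(-2·t) is -e^(-2·t)/2; evaluating from 0 to 1.3 gives 1/2 - e^(-13/5)/2, while the full integral is 1/2.
This works out to P = 0.92573.

P ≈ 0.9257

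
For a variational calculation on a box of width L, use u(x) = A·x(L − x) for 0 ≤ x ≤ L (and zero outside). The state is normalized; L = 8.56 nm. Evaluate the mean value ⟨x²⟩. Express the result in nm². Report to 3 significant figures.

⟨x^2⟩ ≈ 20.9 nm^2

The expectation value is the |u|²-weighted average of x^2: ∫ x^2|u|² dx.
Since the A² factors cancel between numerator and denominator, ⟨x²⟩ = 2·L^2/7.
Putting L = 8.56 gives 20.94.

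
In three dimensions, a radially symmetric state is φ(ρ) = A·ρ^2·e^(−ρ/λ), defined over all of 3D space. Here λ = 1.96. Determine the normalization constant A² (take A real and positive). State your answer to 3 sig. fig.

Require ∫ |φ|² 4πρ² dρ = 1 over the whole domain.
(Spherical symmetry: dV = 4πρ² dρ.)
The integral (without the A² prefactor) comes out to 45·π·λ^7/2.
Hence A² = 1/[45·π·λ^7/2].
Substituting λ = 1.96 gives A² = 0.0001273, so A = 0.01128.

A^2 ≈ 0.000127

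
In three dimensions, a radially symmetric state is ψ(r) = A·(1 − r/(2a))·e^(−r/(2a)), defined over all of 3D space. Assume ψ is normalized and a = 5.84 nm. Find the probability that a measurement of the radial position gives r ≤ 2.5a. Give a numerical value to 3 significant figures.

P ≈ 0.0554

P = ∫ |ψ|² 4πr² dr over r ≤ 2.5a.
A² is fixed by ∫₀^∞ 4πr²|ψ|² dr = 1, i.e. A² = (8·π·a^3)^(−1).
In terms of u = r/a (A², 4π and the length scale all cancel between numerator and denominator), P = [∫_{0}^{2.5} u^2·(1 - u/2)^2·e^(-u) du] / [∫_{0}^{∞} u^2·(1 - u/2)^2·e^(-u) du].
An antiderivative of u^2·(1 - u/2)^2·e^(-u) is -(u^4/4 + u^2 + 2·u + 2)·e^(-u); evaluating from 0 to 2.5 gives 2 - 1473·e^(-5/2)/64, while the full integral is 2.
Taking the ratio yields P = 0.05538.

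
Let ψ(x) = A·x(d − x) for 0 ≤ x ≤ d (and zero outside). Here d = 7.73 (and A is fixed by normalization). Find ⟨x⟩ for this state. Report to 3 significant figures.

⟨x⟩ = ∫ x |ψ|² dx over the full domain.
Expanding the polynomial and integrating term by term, evaluating both integrals, ⟨x⟩ = d/2.
With d = 7.73, ⟨x⟩ = 3.865.

⟨x⟩ ≈ 3.87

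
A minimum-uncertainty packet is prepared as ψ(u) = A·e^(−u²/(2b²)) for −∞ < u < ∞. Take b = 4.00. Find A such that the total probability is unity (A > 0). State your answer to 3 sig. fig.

A ≈ 0.376

The normalization condition is ∫|ψ|² du = 1 from −∞ to ∞.
With ∫_{−∞}^{∞} u^(2m) e^(−αu²) du = (2m−1)!!·√π / (2^m α^(m+1/2)), with ψ = A·e^(−u²/(2b²)), the integral evaluates to A²·[√(π)·b].
Plugging in b = 4.00 yields A = 0.3756.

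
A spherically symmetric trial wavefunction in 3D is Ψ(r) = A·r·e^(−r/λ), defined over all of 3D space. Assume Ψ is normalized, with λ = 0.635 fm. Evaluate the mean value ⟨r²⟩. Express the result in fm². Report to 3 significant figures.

⟨r²⟩ = ∫ r^2 |Ψ|² 4πr² dr over the full domain.
Recall ∫₀^∞ r^m e^(−r/β) dr = m!·β^(m+1), evaluating both integrals, ⟨r²⟩ = 15·λ^2/2.
With λ = 0.635, ⟨r^2⟩ = 3.024.

⟨r^2⟩ ≈ 3.02 fm^2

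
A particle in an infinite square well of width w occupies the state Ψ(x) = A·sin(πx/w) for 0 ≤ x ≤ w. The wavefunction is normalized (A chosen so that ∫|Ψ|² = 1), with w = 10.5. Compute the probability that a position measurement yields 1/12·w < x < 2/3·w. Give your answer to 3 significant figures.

P ≈ 0.801

|Ψ|² is the probability density, so P = ∫_{1/12·w}^{2/3·w} |Ψ|² dx.
The normalization integral ∫|Ψ|²dx over the whole domain equals w/2·A², and A² cancels in the ratio.
In terms of u = x/w (A² and the length scale cancel between numerator and denominator), P = [∫_{1/12}^{2/3} sin(π·u)^2 du] / [∫_{0}^{1} sin(π·u)^2 du].
With ∫ sin(π·u)^2 du = u/2 - sin(2·π·u)/(4·π) + C, the region integral is 1/(8·π) + √(3)/(8·π) + 7/24 and the full one is 1/2.
The result is P = (3 + 3·√(3) + 7·π)/(12·π).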